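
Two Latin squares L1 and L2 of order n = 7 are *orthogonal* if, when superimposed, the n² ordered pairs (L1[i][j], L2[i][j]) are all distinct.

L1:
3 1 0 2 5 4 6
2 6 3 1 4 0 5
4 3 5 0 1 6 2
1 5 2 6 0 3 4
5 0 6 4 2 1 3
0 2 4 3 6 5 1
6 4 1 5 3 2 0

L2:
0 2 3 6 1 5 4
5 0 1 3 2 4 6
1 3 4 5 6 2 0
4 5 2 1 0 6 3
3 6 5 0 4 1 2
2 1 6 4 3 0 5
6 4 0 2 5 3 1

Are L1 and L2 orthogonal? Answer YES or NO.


Form the n² = 49 superimposed pairs (L1[i][j], L2[i][j]), row by row (rows and columns indexed from 0):
row 0: (3,0) (1,2) (0,3) (2,6) (5,1) (4,5) (6,4)
row 1: (2,5) (6,0) (3,1) (1,3) (4,2) (0,4) (5,6)
row 2: (4,1) (3,3) (5,4) (0,5) (1,6) (6,2) (2,0)
row 3: (1,4) (5,5) (2,2) (6,1) (0,0) (3,6) (4,3)
row 4: (5,3) (0,6) (6,5) (4,0) (2,4) (1,1) (3,2)
row 5: (0,2) (2,1) (4,6) (3,4) (6,3) (5,0) (1,5)
row 6: (6,6) (4,4) (1,0) (5,2) (3,5) (2,3) (0,1)
Orthogonality requires all 49 pairs distinct.
Check by first coordinate: for each symbol s of L1, list the L2 entries in the n cells where L1 = s; they must all differ.
  L1 = 0: L2 entries (in reading order) 3, 4, 5, 0, 6, 2, 1 — all 7 distinct ✓
  L1 = 1: L2 entries (in reading order) 2, 3, 6, 4, 1, 5, 0 — all 7 distinct ✓
  L1 = 2: L2 entries (in reading order) 6, 5, 0, 2, 4, 1, 3 — all 7 distinct ✓
  L1 = 3: L2 entries (in reading order) 0, 1, 3, 6, 2, 4, 5 — all 7 distinct ✓
  L1 = 4: L2 entries (in reading order) 5, 2, 1, 3, 0, 6, 4 — all 7 distinct ✓
  L1 = 5: L2 entries (in reading order) 1, 6, 4, 5, 3, 0, 2 — all 7 distinct ✓
  L1 = 6: L2 entries (in reading order) 4, 0, 2, 1, 5, 3, 6 — all 7 distinct ✓
Every symbol of L1 meets every symbol of L2 exactly once, so all 49 pairs are distinct (49 of 49).
Conclusion: YES.

YES


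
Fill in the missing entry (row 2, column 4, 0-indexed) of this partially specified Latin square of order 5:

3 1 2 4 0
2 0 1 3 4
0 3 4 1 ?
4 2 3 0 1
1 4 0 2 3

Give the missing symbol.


Row 2 contains symbols [0, 1, 3, 4] — missing [2].
Column 4 contains symbols [0, 1, 3, 4] — missing [2].
The missing symbol must appear in both missing sets; intersection = [2].
Therefore the hidden value is 2.

Missing value = 2.


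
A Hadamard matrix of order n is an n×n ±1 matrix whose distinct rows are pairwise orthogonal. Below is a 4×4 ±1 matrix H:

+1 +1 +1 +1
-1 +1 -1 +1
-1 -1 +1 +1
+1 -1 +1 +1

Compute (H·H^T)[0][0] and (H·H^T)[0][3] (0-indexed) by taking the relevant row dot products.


Row 0 of H: [1, 1, 1, 1].
Row 3 of H: [1, -1, 1, 1].
(H·H^T)[0][0] = Σ_j H[0][j]·H[0][j] = (1)² + (1)² + (1)² + (1)² = 1 + 1 + 1 + 1 = 4.
(H·H^T)[0][3] = Σ_j H[0][j]·H[3][j] = (1)·(1) + (1)·(-1) + (1)·(1) + (1)·(1) = 1 + -1 + 1 + 1 = 2.
Rows 0 and 3 are not orthogonal (dot product = 2 ≠ 0), so H is not a Hadamard matrix.

(0,0) entry = 4; (0,3) entry = 2.


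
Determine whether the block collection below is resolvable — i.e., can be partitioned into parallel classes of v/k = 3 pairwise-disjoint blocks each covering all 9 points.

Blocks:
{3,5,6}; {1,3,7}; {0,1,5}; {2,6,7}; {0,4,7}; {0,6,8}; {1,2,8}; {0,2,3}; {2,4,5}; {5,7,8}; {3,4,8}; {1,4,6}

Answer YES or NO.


v = 9, block size k = 3, number of blocks = 12.
For resolvability, blocks must partition into parallel classes of size v/k = 3.
Total blocks must therefore be a multiple of 3: 12 = 3·4 + 0 ⇒ divisible ✓.
Greedy packing gives 4 candidate class(es). Each should be a full parallel class (size 3, covers all 9 points).
  Class 1 (3 blocks): {3,5,6}; {0,4,7}; {1,2,8}. Points covered: [0, 1, 2, 3, 4, 5, 6, 7, 8].
  Class 2 (3 blocks): {1,3,7}; {0,6,8}; {2,4,5}. Points covered: [0, 1, 2, 3, 4, 5, 6, 7, 8].
  Class 3 (3 blocks): {0,1,5}; {2,6,7}; {3,4,8}. Points covered: [0, 1, 2, 3, 4, 5, 6, 7, 8].
  Class 4 (3 blocks): {0,2,3}; {5,7,8}; {1,4,6}. Points covered: [0, 1, 2, 3, 4, 5, 6, 7, 8].
All classes full (size 3)? YES. All classes cover every point? YES.
Resolvable? YES.

YES


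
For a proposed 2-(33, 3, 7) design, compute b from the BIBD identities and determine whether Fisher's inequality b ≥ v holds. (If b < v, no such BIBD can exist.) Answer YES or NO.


r = λ(v − 1)/(k − 1) = 7·32/2 = 112.
b = vr/k = 33·112/3 = 1232.
Fisher's inequality: b ≥ v ⇔ 1232 ≥ 33? YES.

YES


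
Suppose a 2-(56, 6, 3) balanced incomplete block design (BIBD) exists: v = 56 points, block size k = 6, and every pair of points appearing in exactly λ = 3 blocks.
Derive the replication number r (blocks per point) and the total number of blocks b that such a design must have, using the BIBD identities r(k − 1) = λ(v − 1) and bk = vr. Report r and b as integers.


Any 2-(v, k, λ) BIBD satisfies two necessary conditions:
  (i)  Each point sits in r blocks, and counting incidences through any fixed point gives r(k − 1) = λ(v − 1), so r = λ(v − 1)/(k − 1).
  (ii) Total incidences bk = vr, so b = vr/k.
Step 1: r = λ(v − 1)/(k − 1) = 3·(56 − 1)/(6 − 1) = 3·55/5 = 165/5 = 33.
Step 2: b = vr/k = 56·33/6 = 1848/6 = 308.
Check integrality: r = 33 ∈ Z ✓, b = 308 ∈ Z ✓.
(These identities are necessary conditions: they determine r and b for any design with these parameters, but do not by themselves prove that one exists.)

r = 33, b = 308.


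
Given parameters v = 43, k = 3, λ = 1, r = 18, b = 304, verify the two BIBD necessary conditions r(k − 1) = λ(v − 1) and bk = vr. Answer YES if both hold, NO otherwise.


Condition (i): r(k − 1) = 18·2 = 36; λ(v − 1) = 1·42 = 42. Match? NO.
Condition (ii): bk = 304·3 = 912; vr = 43·18 = 774. Match? NO.
Both conditions hold? NO.

NO


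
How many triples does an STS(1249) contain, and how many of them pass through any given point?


An STS(v) is a 2-(v, 3, 1) BIBD: block size k = 3, λ = 1.
Replication: r(k − 1) = λ(v − 1) ⇒ r·2 = 1249 − 1 = 1248 ⇒ r = 624.
Block count: bk = vr ⇒ b·3 = 1249·624 = 779376 ⇒ b = 259792.

r = 624, b = 259792.


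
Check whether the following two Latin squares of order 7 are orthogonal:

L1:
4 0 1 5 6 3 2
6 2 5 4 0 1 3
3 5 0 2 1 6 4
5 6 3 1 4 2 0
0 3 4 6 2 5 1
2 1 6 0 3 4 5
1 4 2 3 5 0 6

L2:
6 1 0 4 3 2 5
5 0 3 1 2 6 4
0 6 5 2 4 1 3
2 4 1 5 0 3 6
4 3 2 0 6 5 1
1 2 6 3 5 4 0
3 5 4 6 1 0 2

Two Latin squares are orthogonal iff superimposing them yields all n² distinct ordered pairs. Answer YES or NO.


Form the n² = 49 superimposed pairs (L1[i][j], L2[i][j]), row by row (rows and columns indexed from 0):
row 0: (4,6) (0,1) (1,0) (5,4) (6,3) (3,2) (2,5)
row 1: (6,5) (2,0) (5,3) (4,1) (0,2) (1,6) (3,4)
row 2: (3,0) (5,6) (0,5) (2,2) (1,4) (6,1) (4,3)
row 3: (5,2) (6,4) (3,1) (1,5) (4,0) (2,3) (0,6)
row 4: (0,4) (3,3) (4,2) (6,0) (2,6) (5,5) (1,1)
row 5: (2,1) (1,2) (6,6) (0,3) (3,5) (4,4) (5,0)
row 6: (1,3) (4,5) (2,4) (3,6) (5,1) (0,0) (6,2)
Orthogonality requires all 49 pairs distinct.
Check by first coordinate: for each symbol s of L1, list the L2 entries in the n cells where L1 = s; they must all differ.
  L1 = 0: L2 entries (in reading order) 1, 2, 5, 6, 4, 3, 0 — all 7 distinct ✓
  L1 = 1: L2 entries (in reading order) 0, 6, 4, 5, 1, 2, 3 — all 7 distinct ✓
  L1 = 2: L2 entries (in reading order) 5, 0, 2, 3, 6, 1, 4 — all 7 distinct ✓
  L1 = 3: L2 entries (in reading order) 2, 4, 0, 1, 3, 5, 6 — all 7 distinct ✓
  L1 = 4: L2 entries (in reading order) 6, 1, 3, 0, 2, 4, 5 — all 7 distinct ✓
  L1 = 5: L2 entries (in reading order) 4, 3, 6, 2, 5, 0, 1 — all 7 distinct ✓
  L1 = 6: L2 entries (in reading order) 3, 5, 1, 4, 0, 6, 2 — all 7 distinct ✓
Every symbol of L1 meets every symbol of L2 exactly once, so all 49 pairs are distinct (49 of 49).
Conclusion: YES.

YES


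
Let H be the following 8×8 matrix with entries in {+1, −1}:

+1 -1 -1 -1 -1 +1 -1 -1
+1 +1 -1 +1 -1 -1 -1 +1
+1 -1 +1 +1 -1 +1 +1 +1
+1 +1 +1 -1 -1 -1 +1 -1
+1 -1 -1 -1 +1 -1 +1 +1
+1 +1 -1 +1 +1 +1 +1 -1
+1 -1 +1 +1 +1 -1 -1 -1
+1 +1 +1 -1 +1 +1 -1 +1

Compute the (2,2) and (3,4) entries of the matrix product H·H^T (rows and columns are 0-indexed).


Row 2 of H: [1, -1, 1, 1, -1, 1, 1, 1].
Row 3 of H: [1, 1, 1, -1, -1, -1, 1, -1].
Row 4 of H: [1, -1, -1, -1, 1, -1, 1, 1].
(H·H^T)[2][2] = Σ_j H[2][j]·H[2][j] = (1)² + (-1)² + (1)² + (1)² + (-1)² + (1)² + (1)² + (1)² = 1 + 1 + 1 + 1 + 1 + 1 + 1 + 1 = 8.
(H·H^T)[3][4] = Σ_j H[3][j]·H[4][j] = (1)·(1) + (1)·(-1) + (1)·(-1) + (-1)·(-1) + (-1)·(1) + (-1)·(-1) + (1)·(1) + (-1)·(1) = 1 + -1 + -1 + 1 + -1 + 1 + 1 + -1 = 0.
So rows 3 and 4 are orthogonal; the diagonal entry equals n = 8.

(2,2) entry = 8; (3,4) entry = 0.


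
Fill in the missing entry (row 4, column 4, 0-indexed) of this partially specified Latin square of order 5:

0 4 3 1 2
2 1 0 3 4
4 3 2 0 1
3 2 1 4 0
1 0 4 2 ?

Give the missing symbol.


Row 4 contains symbols [0, 1, 2, 4] — missing [3].
Column 4 contains symbols [0, 1, 2, 4] — missing [3].
The missing symbol must appear in both missing sets; intersection = [3].
Therefore the hidden value is 3.

Missing value = 3.


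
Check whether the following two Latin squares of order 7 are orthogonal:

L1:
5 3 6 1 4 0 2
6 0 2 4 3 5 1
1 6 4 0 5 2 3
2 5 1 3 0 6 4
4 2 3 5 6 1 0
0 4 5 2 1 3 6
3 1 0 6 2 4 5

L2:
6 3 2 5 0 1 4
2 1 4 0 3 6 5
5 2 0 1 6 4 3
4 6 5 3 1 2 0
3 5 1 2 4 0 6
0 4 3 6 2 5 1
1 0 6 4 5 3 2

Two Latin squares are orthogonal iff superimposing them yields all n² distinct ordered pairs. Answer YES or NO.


Form the n² = 49 superimposed pairs (L1[i][j], L2[i][j]), row by row (rows and columns indexed from 0):
row 0: (5,6) (3,3) (6,2) (1,5) (4,0) (0,1) (2,4)
row 1: (6,2) (0,1) (2,4) (4,0) (3,3) (5,6) (1,5)
row 2: (1,5) (6,2) (4,0) (0,1) (5,6) (2,4) (3,3)
row 3: (2,4) (5,6) (1,5) (3,3) (0,1) (6,2) (4,0)
row 4: (4,3) (2,5) (3,1) (5,2) (6,4) (1,0) (0,6)
row 5: (0,0) (4,4) (5,3) (2,6) (1,2) (3,5) (6,1)
row 6: (3,1) (1,0) (0,6) (6,4) (2,5) (4,3) (5,2)
Orthogonality requires all 49 pairs distinct.
But the pair (6,2) repeats: cell (0,2) has L1 = 6, L2 = 2, and cell (1,0) has L1 = 6, L2 = 2.
A repeated pair means some other pair never occurs (only 21 distinct pairs out of 49), so the squares are not orthogonal.
Conclusion: NO.

NO


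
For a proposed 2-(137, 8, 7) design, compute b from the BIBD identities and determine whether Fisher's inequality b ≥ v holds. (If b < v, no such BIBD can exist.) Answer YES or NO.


r = λ(v − 1)/(k − 1) = 7·136/7 = 136.
b = vr/k = 137·136/8 = 2329.
Fisher's inequality: b ≥ v ⇔ 2329 ≥ 137? YES.

YES


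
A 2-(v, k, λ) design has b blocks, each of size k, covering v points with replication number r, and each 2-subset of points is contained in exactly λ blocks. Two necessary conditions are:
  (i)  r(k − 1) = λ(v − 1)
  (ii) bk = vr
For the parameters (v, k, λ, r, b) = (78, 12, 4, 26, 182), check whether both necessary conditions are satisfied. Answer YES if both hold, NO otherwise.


Condition (i): r(k − 1) = 26·11 = 286; λ(v − 1) = 4·77 = 308. Match? NO.
Condition (ii): bk = 182·12 = 2184; vr = 78·26 = 2028. Match? NO.
Both conditions hold? NO.

NO


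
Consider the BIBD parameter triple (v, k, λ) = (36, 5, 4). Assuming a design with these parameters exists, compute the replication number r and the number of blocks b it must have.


Any 2-(v, k, λ) BIBD satisfies two necessary conditions:
  (i)  Each point sits in r blocks, and counting incidences through any fixed point gives r(k − 1) = λ(v − 1), so r = λ(v − 1)/(k − 1).
  (ii) Total incidences bk = vr, so b = vr/k.
Step 1: r = λ(v − 1)/(k − 1) = 4·(36 − 1)/(5 − 1) = 4·35/4 = 140/4 = 35.
Step 2: b = vr/k = 36·35/5 = 1260/5 = 252.
Check integrality: r = 35 ∈ Z ✓, b = 252 ∈ Z ✓.
(These identities are necessary conditions: they determine r and b for any design with these parameters, but do not by themselves prove that one exists.)

r = 35, b = 252.


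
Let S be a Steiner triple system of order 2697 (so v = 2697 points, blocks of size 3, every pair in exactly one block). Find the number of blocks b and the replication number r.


An STS(v) is a 2-(v, 3, 1) BIBD: block size k = 3, λ = 1.
Replication: r(k − 1) = λ(v − 1) ⇒ r·2 = 2697 − 1 = 2696 ⇒ r = 1348.
Block count: b = v(v − 1)/6 = 2697·2696/6 = 7271112/6 = 1211852.
(Check via bk = vr: 1211852·3 = 3635556 = 2697·1348 = 3635556 ✓.)

r = 1348, b = 1211852.


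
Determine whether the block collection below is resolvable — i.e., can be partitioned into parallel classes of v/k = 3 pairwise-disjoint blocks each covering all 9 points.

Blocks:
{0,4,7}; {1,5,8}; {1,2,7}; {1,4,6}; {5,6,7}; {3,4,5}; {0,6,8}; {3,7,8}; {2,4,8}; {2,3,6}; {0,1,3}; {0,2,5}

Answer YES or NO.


v = 9, block size k = 3, number of blocks = 12.
For resolvability, blocks must partition into parallel classes of size v/k = 3.
Total blocks must therefore be a multiple of 3: 12 = 3·4 + 0 ⇒ divisible ✓.
Greedy packing gives 4 candidate class(es). Each should be a full parallel class (size 3, covers all 9 points).
  Class 1 (3 blocks): {0,4,7}; {1,5,8}; {2,3,6}. Points covered: [0, 1, 2, 3, 4, 5, 6, 7, 8].
  Class 2 (3 blocks): {1,2,7}; {3,4,5}; {0,6,8}. Points covered: [0, 1, 2, 3, 4, 5, 6, 7, 8].
  Class 3 (3 blocks): {1,4,6}; {3,7,8}; {0,2,5}. Points covered: [0, 1, 2, 3, 4, 5, 6, 7, 8].
  Class 4 (3 blocks): {5,6,7}; {2,4,8}; {0,1,3}. Points covered: [0, 1, 2, 3, 4, 5, 6, 7, 8].
All classes full (size 3)? YES. All classes cover every point? YES.
Resolvable? YES.

YES


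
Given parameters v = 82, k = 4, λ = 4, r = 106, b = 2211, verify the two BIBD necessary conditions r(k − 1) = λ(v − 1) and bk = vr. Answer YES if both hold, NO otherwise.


Condition (i): r(k − 1) = 106·3 = 318; λ(v − 1) = 4·81 = 324. Match? NO.
Condition (ii): bk = 2211·4 = 8844; vr = 82·106 = 8692. Match? NO.
Both conditions hold? NO.

NO


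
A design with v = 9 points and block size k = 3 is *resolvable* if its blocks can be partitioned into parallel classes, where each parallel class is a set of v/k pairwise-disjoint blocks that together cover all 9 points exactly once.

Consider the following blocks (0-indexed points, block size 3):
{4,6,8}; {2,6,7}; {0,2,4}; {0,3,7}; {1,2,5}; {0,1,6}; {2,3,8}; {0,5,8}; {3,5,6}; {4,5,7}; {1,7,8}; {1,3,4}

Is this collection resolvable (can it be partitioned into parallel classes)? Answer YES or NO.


v = 9, block size k = 3, number of blocks = 12.
For resolvability, blocks must partition into parallel classes of size v/k = 3.
Total blocks must therefore be a multiple of 3: 12 = 3·4 + 0 ⇒ divisible ✓.
Greedy packing gives 4 candidate class(es). Each should be a full parallel class (size 3, covers all 9 points).
  Class 1 (3 blocks): {4,6,8}; {0,3,7}; {1,2,5}. Points covered: [0, 1, 2, 3, 4, 5, 6, 7, 8].
  Class 2 (3 blocks): {2,6,7}; {0,5,8}; {1,3,4}. Points covered: [0, 1, 2, 3, 4, 5, 6, 7, 8].
  Class 3 (3 blocks): {0,2,4}; {3,5,6}; {1,7,8}. Points covered: [0, 1, 2, 3, 4, 5, 6, 7, 8].
  Class 4 (3 blocks): {0,1,6}; {2,3,8}; {4,5,7}. Points covered: [0, 1, 2, 3, 4, 5, 6, 7, 8].
All classes full (size 3)? YES. All classes cover every point? YES.
Resolvable? YES.

YES


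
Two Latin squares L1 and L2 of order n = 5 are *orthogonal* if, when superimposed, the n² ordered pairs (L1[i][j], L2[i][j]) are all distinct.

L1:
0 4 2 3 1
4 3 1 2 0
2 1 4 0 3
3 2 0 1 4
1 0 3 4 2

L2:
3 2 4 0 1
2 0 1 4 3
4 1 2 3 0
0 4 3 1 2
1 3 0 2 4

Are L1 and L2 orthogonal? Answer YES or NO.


Form the n² = 25 superimposed pairs (L1[i][j], L2[i][j]), row by row (rows and columns indexed from 0):
row 0: (0,3) (4,2) (2,4) (3,0) (1,1)
row 1: (4,2) (3,0) (1,1) (2,4) (0,3)
row 2: (2,4) (1,1) (4,2) (0,3) (3,0)
row 3: (3,0) (2,4) (0,3) (1,1) (4,2)
row 4: (1,1) (0,3) (3,0) (4,2) (2,4)
Orthogonality requires all 25 pairs distinct.
But the pair (4,2) repeats: cell (0,1) has L1 = 4, L2 = 2, and cell (1,0) has L1 = 4, L2 = 2.
A repeated pair means some other pair never occurs (only 5 distinct pairs out of 25), so the squares are not orthogonal.
Conclusion: NO.

NO


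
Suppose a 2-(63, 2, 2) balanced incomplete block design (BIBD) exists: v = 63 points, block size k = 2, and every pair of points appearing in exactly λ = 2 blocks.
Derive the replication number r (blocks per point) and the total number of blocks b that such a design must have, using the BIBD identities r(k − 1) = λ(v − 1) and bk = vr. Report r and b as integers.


Any 2-(v, k, λ) BIBD satisfies two necessary conditions:
  (i)  Each point sits in r blocks, and counting incidences through any fixed point gives r(k − 1) = λ(v − 1), so r = λ(v − 1)/(k − 1).
  (ii) Total incidences bk = vr, so b = vr/k.
Step 1: r = λ(v − 1)/(k − 1) = 2·(63 − 1)/(2 − 1) = 2·62/1 = 124/1 = 124.
Step 2: b = vr/k = 63·124/2 = 7812/2 = 3906.
Check integrality: r = 124 ∈ Z ✓, b = 3906 ∈ Z ✓.
(These identities are necessary conditions: they determine r and b for any design with these parameters, but do not by themselves prove that one exists.)

r = 124, b = 3906.


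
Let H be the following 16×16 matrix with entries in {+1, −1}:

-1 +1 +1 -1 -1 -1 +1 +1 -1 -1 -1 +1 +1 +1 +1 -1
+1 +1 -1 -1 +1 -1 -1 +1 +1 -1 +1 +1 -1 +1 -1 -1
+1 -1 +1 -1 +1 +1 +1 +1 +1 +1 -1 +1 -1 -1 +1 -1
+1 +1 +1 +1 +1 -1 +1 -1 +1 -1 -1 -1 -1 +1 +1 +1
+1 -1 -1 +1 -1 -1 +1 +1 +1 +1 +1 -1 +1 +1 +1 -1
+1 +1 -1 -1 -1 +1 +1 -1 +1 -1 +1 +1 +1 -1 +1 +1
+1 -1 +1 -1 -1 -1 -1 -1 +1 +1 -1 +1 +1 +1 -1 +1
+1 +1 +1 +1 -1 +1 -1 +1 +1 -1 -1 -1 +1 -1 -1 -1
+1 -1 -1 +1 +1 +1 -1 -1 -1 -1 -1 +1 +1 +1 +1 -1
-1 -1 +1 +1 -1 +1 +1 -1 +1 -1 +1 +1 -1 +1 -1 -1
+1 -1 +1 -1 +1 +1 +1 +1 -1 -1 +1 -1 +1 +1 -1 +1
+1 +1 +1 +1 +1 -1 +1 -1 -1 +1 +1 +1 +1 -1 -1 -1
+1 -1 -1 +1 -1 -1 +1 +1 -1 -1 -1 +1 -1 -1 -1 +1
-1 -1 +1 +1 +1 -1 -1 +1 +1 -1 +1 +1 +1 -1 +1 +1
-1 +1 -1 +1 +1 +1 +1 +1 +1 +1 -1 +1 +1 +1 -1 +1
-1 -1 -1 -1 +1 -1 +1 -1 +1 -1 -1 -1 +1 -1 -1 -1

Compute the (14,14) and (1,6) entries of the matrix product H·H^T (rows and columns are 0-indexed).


Row 1 of H: [1, 1, -1, -1, 1, -1, -1, 1, 1, -1, 1, 1, -1, 1, -1, -1].
Row 6 of H: [1, -1, 1, -1, -1, -1, -1, -1, 1, 1, -1, 1, 1, 1, -1, 1].
Row 14 of H: [-1, 1, -1, 1, 1, 1, 1, 1, 1, 1, -1, 1, 1, 1, -1, 1].
(H·H^T)[14][14] = Σ_j H[14][j]·H[14][j] = (-1)² + (1)² + (-1)² + (1)² + (1)² + (1)² + (1)² + (1)² + (1)² + (1)² + (-1)² + (1)² + (1)² + (1)² + (-1)² + (1)² = 1 + 1 + 1 + 1 + 1 + 1 + 1 + 1 + 1 + 1 + 1 + 1 + 1 + 1 + 1 + 1 = 16.
(H·H^T)[1][6] = Σ_j H[1][j]·H[6][j] = (1)·(1) + (1)·(-1) + (-1)·(1) + (-1)·(-1) + (1)·(-1) + (-1)·(-1) + (-1)·(-1) + (1)·(-1) + (1)·(1) + (-1)·(1) + (1)·(-1) + (1)·(1) + (-1)·(1) + (1)·(1) + (-1)·(-1) + (-1)·(1) = 1 + -1 + -1 + 1 + -1 + 1 + 1 + -1 + 1 + -1 + -1 + 1 + -1 + 1 + 1 + -1 = 0.
So rows 1 and 6 are orthogonal; the diagonal entry equals n = 16.

(14,14) entry = 16; (1,6) entry = 0.


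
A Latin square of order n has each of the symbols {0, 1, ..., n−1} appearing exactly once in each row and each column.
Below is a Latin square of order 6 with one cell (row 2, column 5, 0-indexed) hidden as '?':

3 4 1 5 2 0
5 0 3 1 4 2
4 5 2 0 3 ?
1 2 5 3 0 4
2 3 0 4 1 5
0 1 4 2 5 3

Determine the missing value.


Row 2 contains symbols [0, 2, 3, 4, 5] — missing [1].
Column 5 contains symbols [0, 2, 3, 4, 5] — missing [1].
The missing symbol must appear in both missing sets; intersection = [1].
Therefore the hidden value is 1.

Missing value = 1.


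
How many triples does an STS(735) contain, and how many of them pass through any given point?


An STS(v) is a 2-(v, 3, 1) BIBD: block size k = 3, λ = 1.
Replication: r(k − 1) = λ(v − 1) ⇒ r·2 = 735 − 1 = 734 ⇒ r = 367.
Block count: b = v(v − 1)/6 = 735·734/6 = 539490/6 = 89915.
(Check via bk = vr: 89915·3 = 269745 = 735·367 = 269745 ✓.)

r = 367, b = 89915.


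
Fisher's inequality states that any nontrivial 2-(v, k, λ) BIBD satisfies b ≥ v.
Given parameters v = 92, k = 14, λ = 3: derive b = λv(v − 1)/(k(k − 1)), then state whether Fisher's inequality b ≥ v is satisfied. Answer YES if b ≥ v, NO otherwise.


r = λ(v − 1)/(k − 1) = 3·91/13 = 21.
b = vr/k = 92·21/14 = 138.
Fisher's inequality: b ≥ v ⇔ 138 ≥ 92? YES.

YES


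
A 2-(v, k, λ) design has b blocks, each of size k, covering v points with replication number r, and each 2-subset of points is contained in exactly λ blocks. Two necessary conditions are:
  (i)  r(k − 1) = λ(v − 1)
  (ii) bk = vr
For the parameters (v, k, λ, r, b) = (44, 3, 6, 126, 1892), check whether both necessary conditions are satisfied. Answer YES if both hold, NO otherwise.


Condition (i): r(k − 1) = 126·2 = 252; λ(v − 1) = 6·43 = 258. Match? NO.
Condition (ii): bk = 1892·3 = 5676; vr = 44·126 = 5544. Match? NO.
Both conditions hold? NO.

NO


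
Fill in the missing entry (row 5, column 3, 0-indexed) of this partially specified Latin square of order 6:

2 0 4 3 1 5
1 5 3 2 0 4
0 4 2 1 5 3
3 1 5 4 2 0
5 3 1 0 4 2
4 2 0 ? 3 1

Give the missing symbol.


Row 5 contains symbols [0, 1, 2, 3, 4] — missing [5].
Column 3 contains symbols [0, 1, 2, 3, 4] — missing [5].
The missing symbol must appear in both missing sets; intersection = [5].
Therefore the hidden value is 5.

Missing value = 5.


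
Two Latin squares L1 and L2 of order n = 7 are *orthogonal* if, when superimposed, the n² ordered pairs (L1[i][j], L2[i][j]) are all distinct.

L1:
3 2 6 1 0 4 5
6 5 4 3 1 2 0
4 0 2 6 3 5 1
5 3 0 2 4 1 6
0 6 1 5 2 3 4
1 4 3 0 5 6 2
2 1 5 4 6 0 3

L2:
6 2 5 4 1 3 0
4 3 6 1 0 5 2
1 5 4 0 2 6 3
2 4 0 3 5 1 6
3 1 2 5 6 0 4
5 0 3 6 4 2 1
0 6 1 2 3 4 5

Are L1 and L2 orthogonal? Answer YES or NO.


Form the n² = 49 superimposed pairs (L1[i][j], L2[i][j]), row by row (rows and columns indexed from 0):
row 0: (3,6) (2,2) (6,5) (1,4) (0,1) (4,3) (5,0)
row 1: (6,4) (5,3) (4,6) (3,1) (1,0) (2,5) (0,2)
row 2: (4,1) (0,5) (2,4) (6,0) (3,2) (5,6) (1,3)
row 3: (5,2) (3,4) (0,0) (2,3) (4,5) (1,1) (6,6)
row 4: (0,3) (6,1) (1,2) (5,5) (2,6) (3,0) (4,4)
row 5: (1,5) (4,0) (3,3) (0,6) (5,4) (6,2) (2,1)
row 6: (2,0) (1,6) (5,1) (4,2) (6,3) (0,4) (3,5)
Orthogonality requires all 49 pairs distinct.
Check by first coordinate: for each symbol s of L1, list the L2 entries in the n cells where L1 = s; they must all differ.
  L1 = 0: L2 entries (in reading order) 1, 2, 5, 0, 3, 6, 4 — all 7 distinct ✓
  L1 = 1: L2 entries (in reading order) 4, 0, 3, 1, 2, 5, 6 — all 7 distinct ✓
  L1 = 2: L2 entries (in reading order) 2, 5, 4, 3, 6, 1, 0 — all 7 distinct ✓
  L1 = 3: L2 entries (in reading order) 6, 1, 2, 4, 0, 3, 5 — all 7 distinct ✓
  L1 = 4: L2 entries (in reading order) 3, 6, 1, 5, 4, 0, 2 — all 7 distinct ✓
  L1 = 5: L2 entries (in reading order) 0, 3, 6, 2, 5, 4, 1 — all 7 distinct ✓
  L1 = 6: L2 entries (in reading order) 5, 4, 0, 6, 1, 2, 3 — all 7 distinct ✓
Every symbol of L1 meets every symbol of L2 exactly once, so all 49 pairs are distinct (49 of 49).
Conclusion: YES.

YES


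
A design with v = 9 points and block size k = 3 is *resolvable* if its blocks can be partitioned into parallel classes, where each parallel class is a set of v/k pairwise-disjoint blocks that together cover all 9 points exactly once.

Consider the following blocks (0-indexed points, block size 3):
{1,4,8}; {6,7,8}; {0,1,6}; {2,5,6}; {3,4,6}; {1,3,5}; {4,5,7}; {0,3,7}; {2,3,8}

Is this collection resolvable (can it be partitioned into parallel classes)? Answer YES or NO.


v = 9, block size k = 3, number of blocks = 9.
For resolvability, blocks must partition into parallel classes of size v/k = 3.
Total blocks must therefore be a multiple of 3: 9 = 3·3 + 0 ⇒ divisible ✓.
Consider block {6,7,8}. The only other block(s) in the collection disjoint from it are {1,3,5} — just 1 block(s). Any parallel class containing {6,7,8} would need 2 other blocks each disjoint from it, so no parallel class of size 3 can contain {6,7,8}.
Since every block must belong to some parallel class in a resolution, the collection cannot be partitioned into parallel classes.
Resolvable? NO.

NO


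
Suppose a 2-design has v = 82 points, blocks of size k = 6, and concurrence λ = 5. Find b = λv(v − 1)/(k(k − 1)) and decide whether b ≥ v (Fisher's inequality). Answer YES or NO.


r = λ(v − 1)/(k − 1) = 5·81/5 = 81.
b = vr/k = 82·81/6 = 1107.
Fisher's inequality: b ≥ v ⇔ 1107 ≥ 82? YES.

YES


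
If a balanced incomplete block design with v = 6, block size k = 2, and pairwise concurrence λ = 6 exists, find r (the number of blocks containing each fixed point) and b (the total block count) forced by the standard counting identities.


Any 2-(v, k, λ) BIBD satisfies two necessary conditions:
  (i)  Each point sits in r blocks, and counting incidences through any fixed point gives r(k − 1) = λ(v − 1), so r = λ(v − 1)/(k − 1).
  (ii) Total incidences bk = vr, so b = vr/k.
Step 1: r = λ(v − 1)/(k − 1) = 6·(6 − 1)/(2 − 1) = 6·5/1 = 30/1 = 30.
Step 2: b = vr/k = 6·30/2 = 180/2 = 90.
Check integrality: r = 30 ∈ Z ✓, b = 90 ∈ Z ✓.
(These identities are necessary conditions: they determine r and b for any design with these parameters, but do not by themselves prove that one exists.)

r = 30, b = 90.


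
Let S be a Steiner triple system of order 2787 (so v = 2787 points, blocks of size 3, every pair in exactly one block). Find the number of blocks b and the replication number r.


An STS(v) is a 2-(v, 3, 1) BIBD: block size k = 3, λ = 1.
Replication: r(k − 1) = λ(v − 1) ⇒ r·2 = 2787 − 1 = 2786 ⇒ r = 1393.
Block count: b = v(v − 1)/6 = 2787·2786/6 = 7764582/6 = 1294097.

r = 1393, b = 1294097.


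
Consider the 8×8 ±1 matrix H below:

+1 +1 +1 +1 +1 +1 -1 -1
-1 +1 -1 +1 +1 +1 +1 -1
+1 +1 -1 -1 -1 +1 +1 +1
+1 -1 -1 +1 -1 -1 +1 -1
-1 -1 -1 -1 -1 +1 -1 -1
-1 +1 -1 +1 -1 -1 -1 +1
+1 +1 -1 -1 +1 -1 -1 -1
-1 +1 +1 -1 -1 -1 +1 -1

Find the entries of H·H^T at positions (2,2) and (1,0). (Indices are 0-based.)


Row 0 of H: [1, 1, 1, 1, 1, 1, -1, -1].
Row 1 of H: [-1, 1, -1, 1, 1, 1, 1, -1].
Row 2 of H: [1, 1, -1, -1, -1, 1, 1, 1].
(H·H^T)[2][2] = Σ_j H[2][j]·H[2][j] = (1)² + (1)² + (-1)² + (-1)² + (-1)² + (1)² + (1)² + (1)² = 1 + 1 + 1 + 1 + 1 + 1 + 1 + 1 = 8.
(H·H^T)[1][0] = Σ_j H[1][j]·H[0][j] = (-1)·(1) + (1)·(1) + (-1)·(1) + (1)·(1) + (1)·(1) + (1)·(1) + (1)·(-1) + (-1)·(-1) = -1 + 1 + -1 + 1 + 1 + 1 + -1 + 1 = 2.
Rows 1 and 0 are not orthogonal (dot product = 2 ≠ 0), so H is not a Hadamard matrix.

(2,2) entry = 8; (1,0) entry = 2.


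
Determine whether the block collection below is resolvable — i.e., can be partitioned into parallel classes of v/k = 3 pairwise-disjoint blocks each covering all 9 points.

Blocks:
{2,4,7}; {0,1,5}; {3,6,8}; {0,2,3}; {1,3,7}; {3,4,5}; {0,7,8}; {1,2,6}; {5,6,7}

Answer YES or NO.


v = 9, block size k = 3, number of blocks = 9.
For resolvability, blocks must partition into parallel classes of size v/k = 3.
Total blocks must therefore be a multiple of 3: 9 = 3·3 + 0 ⇒ divisible ✓.
Consider block {0,2,3}. The only other block(s) in the collection disjoint from it are {5,6,7} — just 1 block(s). Any parallel class containing {0,2,3} would need 2 other blocks each disjoint from it, so no parallel class of size 3 can contain {0,2,3}.
Since every block must belong to some parallel class in a resolution, the collection cannot be partitioned into parallel classes.
Resolvable? NO.

NO


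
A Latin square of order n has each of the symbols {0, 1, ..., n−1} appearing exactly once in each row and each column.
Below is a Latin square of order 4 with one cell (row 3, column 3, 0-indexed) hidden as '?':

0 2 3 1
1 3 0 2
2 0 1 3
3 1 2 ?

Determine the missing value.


Row 3 contains symbols [1, 2, 3] — missing [0].
Column 3 contains symbols [1, 2, 3] — missing [0].
The missing symbol must appear in both missing sets; intersection = [0].
Therefore the hidden value is 0.

Missing value = 0.


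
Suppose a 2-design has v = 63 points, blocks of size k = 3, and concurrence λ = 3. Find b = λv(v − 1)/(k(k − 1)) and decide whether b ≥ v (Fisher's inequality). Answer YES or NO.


r = λ(v − 1)/(k − 1) = 3·62/2 = 93.
b = vr/k = 63·93/3 = 1953.
Fisher's inequality: b ≥ v ⇔ 1953 ≥ 63? YES.

YES


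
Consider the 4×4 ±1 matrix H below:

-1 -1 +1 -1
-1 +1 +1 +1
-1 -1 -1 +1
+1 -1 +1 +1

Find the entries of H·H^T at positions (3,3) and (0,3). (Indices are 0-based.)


Row 0 of H: [-1, -1, 1, -1].
Row 3 of H: [1, -1, 1, 1].
(H·H^T)[3][3] = Σ_j H[3][j]·H[3][j] = (1)² + (-1)² + (1)² + (1)² = 1 + 1 + 1 + 1 = 4.
(H·H^T)[0][3] = Σ_j H[0][j]·H[3][j] = (-1)·(1) + (-1)·(-1) + (1)·(1) + (-1)·(1) = -1 + 1 + 1 + -1 = 0.
So rows 0 and 3 are orthogonal; the diagonal entry equals n = 4.

(3,3) entry = 4; (0,3) entry = 0.


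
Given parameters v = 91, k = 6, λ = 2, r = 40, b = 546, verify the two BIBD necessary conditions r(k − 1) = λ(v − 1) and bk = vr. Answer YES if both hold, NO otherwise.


Condition (i): r(k − 1) = 40·5 = 200; λ(v − 1) = 2·90 = 180. Match? NO.
Condition (ii): bk = 546·6 = 3276; vr = 91·40 = 3640. Match? NO.
Both conditions hold? NO.

NO


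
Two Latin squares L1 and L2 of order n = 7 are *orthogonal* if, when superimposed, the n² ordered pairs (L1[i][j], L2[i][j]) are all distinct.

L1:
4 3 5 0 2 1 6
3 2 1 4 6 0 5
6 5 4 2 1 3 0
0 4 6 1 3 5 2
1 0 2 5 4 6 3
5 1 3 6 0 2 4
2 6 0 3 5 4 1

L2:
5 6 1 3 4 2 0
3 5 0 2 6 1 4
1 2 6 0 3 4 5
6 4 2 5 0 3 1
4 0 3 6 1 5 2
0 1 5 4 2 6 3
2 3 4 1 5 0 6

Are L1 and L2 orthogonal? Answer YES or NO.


Form the n² = 49 superimposed pairs (L1[i][j], L2[i][j]), row by row (rows and columns indexed from 0):
row 0: (4,5) (3,6) (5,1) (0,3) (2,4) (1,2) (6,0)
row 1: (3,3) (2,5) (1,0) (4,2) (6,6) (0,1) (5,4)
row 2: (6,1) (5,2) (4,6) (2,0) (1,3) (3,4) (0,5)
row 3: (0,6) (4,4) (6,2) (1,5) (3,0) (5,3) (2,1)
row 4: (1,4) (0,0) (2,3) (5,6) (4,1) (6,5) (3,2)
row 5: (5,0) (1,1) (3,5) (6,4) (0,2) (2,6) (4,3)
row 6: (2,2) (6,3) (0,4) (3,1) (5,5) (4,0) (1,6)
Orthogonality requires all 49 pairs distinct.
Check by first coordinate: for each symbol s of L1, list the L2 entries in the n cells where L1 = s; they must all differ.
  L1 = 0: L2 entries (in reading order) 3, 1, 5, 6, 0, 2, 4 — all 7 distinct ✓
  L1 = 1: L2 entries (in reading order) 2, 0, 3, 5, 4, 1, 6 — all 7 distinct ✓
  L1 = 2: L2 entries (in reading order) 4, 5, 0, 1, 3, 6, 2 — all 7 distinct ✓
  L1 = 3: L2 entries (in reading order) 6, 3, 4, 0, 2, 5, 1 — all 7 distinct ✓
  L1 = 4: L2 entries (in reading order) 5, 2, 6, 4, 1, 3, 0 — all 7 distinct ✓
  L1 = 5: L2 entries (in reading order) 1, 4, 2, 3, 6, 0, 5 — all 7 distinct ✓
  L1 = 6: L2 entries (in reading order) 0, 6, 1, 2, 5, 4, 3 — all 7 distinct ✓
Every symbol of L1 meets every symbol of L2 exactly once, so all 49 pairs are distinct (49 of 49).
Conclusion: YES.

YES


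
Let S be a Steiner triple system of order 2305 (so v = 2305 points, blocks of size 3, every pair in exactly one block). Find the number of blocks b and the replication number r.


An STS(v) is a 2-(v, 3, 1) BIBD: block size k = 3, λ = 1.
Replication: r(k − 1) = λ(v − 1) ⇒ r·2 = 2305 − 1 = 2304 ⇒ r = 1152.
Block count: bk = vr ⇒ b·3 = 2305·1152 = 2655360 ⇒ b = 885120.

r = 1152, b = 885120.


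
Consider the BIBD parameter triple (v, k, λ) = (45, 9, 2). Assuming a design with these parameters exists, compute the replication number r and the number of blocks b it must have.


Any 2-(v, k, λ) BIBD satisfies two necessary conditions:
  (i)  Each point sits in r blocks, and counting incidences through any fixed point gives r(k − 1) = λ(v − 1), so r = λ(v − 1)/(k − 1).
  (ii) Total incidences bk = vr, so b = vr/k.
Step 1: r = λ(v − 1)/(k − 1) = 2·(45 − 1)/(9 − 1) = 2·44/8 = 88/8 = 11.
Step 2: b = vr/k = 45·11/9 = 495/9 = 55.
Check integrality: r = 11 ∈ Z ✓, b = 55 ∈ Z ✓.
(These identities are necessary conditions: they determine r and b for any design with these parameters, but do not by themselves prove that one exists.)

r = 11, b = 55.


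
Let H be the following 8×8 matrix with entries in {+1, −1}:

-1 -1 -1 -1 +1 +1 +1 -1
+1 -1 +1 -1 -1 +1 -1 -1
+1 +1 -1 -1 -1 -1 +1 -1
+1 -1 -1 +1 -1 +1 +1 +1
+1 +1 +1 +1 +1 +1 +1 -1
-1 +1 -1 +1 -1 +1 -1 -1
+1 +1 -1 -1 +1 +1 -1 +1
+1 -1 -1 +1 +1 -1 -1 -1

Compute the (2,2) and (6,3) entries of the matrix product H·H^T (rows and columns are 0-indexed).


Row 2 of H: [1, 1, -1, -1, -1, -1, 1, -1].
Row 3 of H: [1, -1, -1, 1, -1, 1, 1, 1].
Row 6 of H: [1, 1, -1, -1, 1, 1, -1, 1].
(H·H^T)[2][2] = Σ_j H[2][j]·H[2][j] = (1)² + (1)² + (-1)² + (-1)² + (-1)² + (-1)² + (1)² + (-1)² = 1 + 1 + 1 + 1 + 1 + 1 + 1 + 1 = 8.
(H·H^T)[6][3] = Σ_j H[6][j]·H[3][j] = (1)·(1) + (1)·(-1) + (-1)·(-1) + (-1)·(1) + (1)·(-1) + (1)·(1) + (-1)·(1) + (1)·(1) = 1 + -1 + 1 + -1 + -1 + 1 + -1 + 1 = 0.
So rows 6 and 3 are orthogonal; the diagonal entry equals n = 8.

(2,2) entry = 8; (6,3) entry = 0.


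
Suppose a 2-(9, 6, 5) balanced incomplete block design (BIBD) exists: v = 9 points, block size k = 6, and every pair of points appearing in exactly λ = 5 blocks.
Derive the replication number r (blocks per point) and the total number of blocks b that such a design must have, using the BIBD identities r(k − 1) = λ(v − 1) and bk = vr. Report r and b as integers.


Any 2-(v, k, λ) BIBD satisfies two necessary conditions:
  (i)  Each point sits in r blocks, and counting incidences through any fixed point gives r(k − 1) = λ(v − 1), so r = λ(v − 1)/(k − 1).
  (ii) Total incidences bk = vr, so b = vr/k.
Step 1: r = λ(v − 1)/(k − 1) = 5·(9 − 1)/(6 − 1) = 5·8/5 = 40/5 = 8.
Step 2: b = vr/k = 9·8/6 = 72/6 = 12.
Check integrality: r = 8 ∈ Z ✓, b = 12 ∈ Z ✓.
(These identities are necessary conditions: they determine r and b for any design with these parameters, but do not by themselves prove that one exists.)

r = 8, b = 12.


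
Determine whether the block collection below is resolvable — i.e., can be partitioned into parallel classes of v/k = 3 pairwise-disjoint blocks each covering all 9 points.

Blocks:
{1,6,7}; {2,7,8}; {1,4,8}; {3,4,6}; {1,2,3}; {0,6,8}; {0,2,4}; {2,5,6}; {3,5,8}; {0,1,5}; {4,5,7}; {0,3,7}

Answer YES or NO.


v = 9, block size k = 3, number of blocks = 12.
For resolvability, blocks must partition into parallel classes of size v/k = 3.
Total blocks must therefore be a multiple of 3: 12 = 3·4 + 0 ⇒ divisible ✓.
Greedy packing gives 4 candidate class(es). Each should be a full parallel class (size 3, covers all 9 points).
  Class 1 (3 blocks): {1,6,7}; {0,2,4}; {3,5,8}. Points covered: [0, 1, 2, 3, 4, 5, 6, 7, 8].
  Class 2 (3 blocks): {2,7,8}; {3,4,6}; {0,1,5}. Points covered: [0, 1, 2, 3, 4, 5, 6, 7, 8].
  Class 3 (3 blocks): {1,4,8}; {2,5,6}; {0,3,7}. Points covered: [0, 1, 2, 3, 4, 5, 6, 7, 8].
  Class 4 (3 blocks): {1,2,3}; {0,6,8}; {4,5,7}. Points covered: [0, 1, 2, 3, 4, 5, 6, 7, 8].
All classes full (size 3)? YES. All classes cover every point? YES.
Resolvable? YES.

YES


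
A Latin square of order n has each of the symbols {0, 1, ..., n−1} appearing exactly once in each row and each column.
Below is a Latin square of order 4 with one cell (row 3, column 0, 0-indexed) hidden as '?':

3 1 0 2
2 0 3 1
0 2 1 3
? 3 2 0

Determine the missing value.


Row 3 contains symbols [0, 2, 3] — missing [1].
Column 0 contains symbols [0, 2, 3] — missing [1].
The missing symbol must appear in both missing sets; intersection = [1].
Therefore the hidden value is 1.

Missing value = 1.


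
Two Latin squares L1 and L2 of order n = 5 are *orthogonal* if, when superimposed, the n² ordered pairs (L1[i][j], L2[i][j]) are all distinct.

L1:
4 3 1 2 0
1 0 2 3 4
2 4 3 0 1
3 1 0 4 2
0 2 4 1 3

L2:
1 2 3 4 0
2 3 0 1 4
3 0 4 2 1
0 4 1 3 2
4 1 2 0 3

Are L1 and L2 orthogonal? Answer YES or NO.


Form the n² = 25 superimposed pairs (L1[i][j], L2[i][j]), row by row (rows and columns indexed from 0):
row 0: (4,1) (3,2) (1,3) (2,4) (0,0)
row 1: (1,2) (0,3) (2,0) (3,1) (4,4)
row 2: (2,3) (4,0) (3,4) (0,2) (1,1)
row 3: (3,0) (1,4) (0,1) (4,3) (2,2)
row 4: (0,4) (2,1) (4,2) (1,0) (3,3)
Orthogonality requires all 25 pairs distinct.
Check by first coordinate: for each symbol s of L1, list the L2 entries in the n cells where L1 = s; they must all differ.
  L1 = 0: L2 entries (in reading order) 0, 3, 2, 1, 4 — all 5 distinct ✓
  L1 = 1: L2 entries (in reading order) 3, 2, 1, 4, 0 — all 5 distinct ✓
  L1 = 2: L2 entries (in reading order) 4, 0, 3, 2, 1 — all 5 distinct ✓
  L1 = 3: L2 entries (in reading order) 2, 1, 4, 0, 3 — all 5 distinct ✓
  L1 = 4: L2 entries (in reading order) 1, 4, 0, 3, 2 — all 5 distinct ✓
Every symbol of L1 meets every symbol of L2 exactly once, so all 25 pairs are distinct (25 of 25).
Conclusion: YES.

YES


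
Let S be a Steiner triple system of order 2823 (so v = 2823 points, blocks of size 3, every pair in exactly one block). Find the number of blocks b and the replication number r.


An STS(v) is a 2-(v, 3, 1) BIBD: block size k = 3, λ = 1.
Replication: r(k − 1) = λ(v − 1) ⇒ r·2 = 2823 − 1 = 2822 ⇒ r = 1411.
Block count: bk = vr ⇒ b·3 = 2823·1411 = 3983253 ⇒ b = 1327751.
(Check via b = v(v − 1)/6 = 2823·2822/6 = 7966506/6 = 1327751.)

r = 1411, b = 1327751.


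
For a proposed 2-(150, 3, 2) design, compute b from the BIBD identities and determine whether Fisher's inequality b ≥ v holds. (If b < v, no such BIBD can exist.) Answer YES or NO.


r = λ(v − 1)/(k − 1) = 2·149/2 = 149.
b = vr/k = 150·149/3 = 7450.
Fisher's inequality: b ≥ v ⇔ 7450 ≥ 150? YES.

YES


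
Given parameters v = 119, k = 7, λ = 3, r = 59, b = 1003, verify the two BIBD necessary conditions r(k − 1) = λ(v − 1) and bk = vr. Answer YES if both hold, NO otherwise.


Condition (i): r(k − 1) = 59·6 = 354; λ(v − 1) = 3·118 = 354. Match? YES.
Condition (ii): bk = 1003·7 = 7021; vr = 119·59 = 7021. Match? YES.
Both conditions hold? YES.

YES


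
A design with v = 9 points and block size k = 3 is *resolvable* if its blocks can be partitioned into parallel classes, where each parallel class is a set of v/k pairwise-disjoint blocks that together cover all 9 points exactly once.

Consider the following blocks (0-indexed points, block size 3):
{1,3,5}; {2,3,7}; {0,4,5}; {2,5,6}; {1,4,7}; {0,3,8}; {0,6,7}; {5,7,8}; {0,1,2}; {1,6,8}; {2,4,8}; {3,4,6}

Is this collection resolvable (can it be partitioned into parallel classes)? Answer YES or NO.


v = 9, block size k = 3, number of blocks = 12.
For resolvability, blocks must partition into parallel classes of size v/k = 3.
Total blocks must therefore be a multiple of 3: 12 = 3·4 + 0 ⇒ divisible ✓.
Greedy packing gives 4 candidate class(es). Each should be a full parallel class (size 3, covers all 9 points).
  Class 1 (3 blocks): {1,3,5}; {0,6,7}; {2,4,8}. Points covered: [0, 1, 2, 3, 4, 5, 6, 7, 8].
  Class 2 (3 blocks): {2,3,7}; {0,4,5}; {1,6,8}. Points covered: [0, 1, 2, 3, 4, 5, 6, 7, 8].
  Class 3 (3 blocks): {2,5,6}; {1,4,7}; {0,3,8}. Points covered: [0, 1, 2, 3, 4, 5, 6, 7, 8].
  Class 4 (3 blocks): {5,7,8}; {0,1,2}; {3,4,6}. Points covered: [0, 1, 2, 3, 4, 5, 6, 7, 8].
All classes full (size 3)? YES. All classes cover every point? YES.
Resolvable? YES.

YES


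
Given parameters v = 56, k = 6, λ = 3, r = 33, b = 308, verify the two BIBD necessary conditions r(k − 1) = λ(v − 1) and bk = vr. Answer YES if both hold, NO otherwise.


Condition (i): r(k − 1) = 33·5 = 165; λ(v − 1) = 3·55 = 165. Match? YES.
Condition (ii): bk = 308·6 = 1848; vr = 56·33 = 1848. Match? YES.
Both conditions hold? YES.

YES


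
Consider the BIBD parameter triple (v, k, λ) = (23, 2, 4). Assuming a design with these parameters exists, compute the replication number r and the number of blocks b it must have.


Any 2-(v, k, λ) BIBD satisfies two necessary conditions:
  (i)  Each point sits in r blocks, and counting incidences through any fixed point gives r(k − 1) = λ(v − 1), so r = λ(v − 1)/(k − 1).
  (ii) Total incidences bk = vr, so b = vr/k.
Step 1: r = λ(v − 1)/(k − 1) = 4·(23 − 1)/(2 − 1) = 4·22/1 = 88/1 = 88.
Step 2: b = vr/k = 23·88/2 = 2024/2 = 1012.
Check integrality: r = 88 ∈ Z ✓, b = 1012 ∈ Z ✓.
(These identities are necessary conditions: they determine r and b for any design with these parameters, but do not by themselves prove that one exists.)

r = 88, b = 1012.
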